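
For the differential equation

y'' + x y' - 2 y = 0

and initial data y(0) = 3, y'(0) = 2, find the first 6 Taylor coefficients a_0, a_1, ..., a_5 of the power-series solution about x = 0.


Ansatz: y(x) = sum_{n>=0} a_n x^n, so y'(x) = sum_{n>=1} n a_n x^(n-1) and y''(x) = sum_{n>=2} n(n-1) a_n x^(n-2).
Substitute into P(x) y'' + Q(x) y' + R(x) y = 0 with P(x) = 1, Q(x) = x, R(x) = -2, and match powers of x.
Initial conditions: a_0 = 3, a_1 = 2.
Setting the coefficient of each power of x to zero and solving order by order (substituting the coefficients already found):
  x^0: 2 a_2 - 2 a_0 = 0  ->  2 a_2 = 2 a_0 = 6  ->  a_2 = 3
  x^1: 6 a_3 - a_1 = 0  ->  6 a_3 = a_1 = 2  ->  a_3 = 1/3
  x^2: 12 a_4 = 0  ->  a_4 = 0
  x^3: 20 a_5 + a_3 = 0  ->  20 a_5 = -a_3 = -1/3  ->  a_5 = -1/60
Truncated series: y(x) = 3 + 2 x + 3 x^2 + (1/3) x^3 - (1/60) x^5 + O(x^6).

a_0 = 3; a_1 = 2; a_2 = 3; a_3 = 1/3; a_4 = 0; a_5 = -1/60


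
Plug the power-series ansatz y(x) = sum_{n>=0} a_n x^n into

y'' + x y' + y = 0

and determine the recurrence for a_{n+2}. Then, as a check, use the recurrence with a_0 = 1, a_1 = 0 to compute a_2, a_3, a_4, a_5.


Substitute y = sum_n a_n x^n.
y''(x) has coefficient (n+2)(n+1) a_{n+2} at x^n;
x y'(x) has coefficient n a_n at x^n (shift);
y(x) has coefficient 1 a_n at x^n.
Matching x^n: (n+2)(n+1) a_{n+2} + (n + 1) a_n = 0.
Thus a_{n+2} = (-n - 1) / ((n+1)(n+2)) * a_n.

Check with a_0 = 1, a_1 = 0 (apply the recurrence for n = 0, 1, 2, 3): a_0 = 1, a_1 = 0, a_2 = -1/2, a_3 = 0, a_4 = 1/8, a_5 = 0.

a_(n+2) = (-n - 1) / ((n+1)(n+2)) * a_n; check: a_0 = 1, a_1 = 0, a_2 = -1/2, a_3 = 0, a_4 = 1/8, a_5 = 0


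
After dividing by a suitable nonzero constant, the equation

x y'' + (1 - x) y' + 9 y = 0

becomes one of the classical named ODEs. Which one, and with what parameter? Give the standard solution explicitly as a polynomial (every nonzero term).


The equation is already in a standard form:  x y'' + (1 - x) y' + 9 y = 0.
This matches the Laguerre equation x y'' + (1 - x) y' + n y = 0 with n = 9; the polynomial solution is L_9(x).
With y = sum_k a_k x^k, matching x^k gives (k+1)k a_{k+1} + (k+1) a_{k+1} - k a_k + n a_k = 0, i.e. (k+1)^2 a_{k+1} = (k - n) a_k = (k - 9) a_k. The right side vanishes at k = 9, so the series terminates at degree 9.
Standard normalization L_n(0) = 1 gives a_0 = 1. Work upward with a_{k+1} = (k - 9) a_k / (k+1)^2:
  a_1 = (0 - 9)(1) / 1^2 = -9/1 = -9
  a_2 = (1 - 9)(-9) / 2^2 = 72/4 = 18
  a_3 = (2 - 9)(18) / 3^2 = -126/9 = -14
  a_4 = (3 - 9)(-14) / 4^2 = 84/16 = 21/4
  a_5 = (4 - 9)(21/4) / 5^2 = (-105/4)/25 = -21/20
  a_6 = (5 - 9)(-21/20) / 6^2 = (21/5)/36 = 7/60
  a_7 = (6 - 9)(7/60) / 7^2 = (-7/20)/49 = -1/140
  a_8 = (7 - 9)(-1/140) / 8^2 = (1/70)/64 = 1/4480
  a_9 = (8 - 9)(1/4480) / 9^2 = (-1/4480)/81 = -1/362880
Hence L_9(x) = -x^9/362880 + x^8/4480 - x^7/140 + 7 x^6/60 - 21 x^5/20 + 21 x^4/4 - 14 x^3 + 18 x^2 - 9 x + 1.

L_9(x); series = -x^9/362880 + x^8/4480 - x^7/140 + 7 x^6/60 - 21 x^5/20 + 21 x^4/4 - 14 x^3 + 18 x^2 - 9 x + 1


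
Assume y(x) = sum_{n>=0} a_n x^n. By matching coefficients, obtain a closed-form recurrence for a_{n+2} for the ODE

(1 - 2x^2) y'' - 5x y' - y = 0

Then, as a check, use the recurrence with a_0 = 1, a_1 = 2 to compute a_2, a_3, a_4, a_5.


Substitute y = sum_n a_n x^n.
(1 - 2 x^2) y'' contributes (n+2)(n+1) a_{n+2} - 2 n(n-1) a_n at x^n.
-5 x y'(x) contributes -5 n a_n at x^n.
-y(x) contributes -1 a_n at x^n.
Matching x^n: (n+2)(n+1) a_{n+2} + (-2 n(n-1) - 5 n - 1) a_n = 0.
Thus a_{n+2} = (2 n(n-1) + 5 n + 1) / ((n+1)(n+2)) * a_n.

Check with a_0 = 1, a_1 = 2 (apply the recurrence for n = 0, 1, 2, 3): a_0 = 1, a_1 = 2, a_2 = 1/2, a_3 = 2, a_4 = 5/8, a_5 = 14/5.

a_(n+2) = (2 n(n-1) + 5 n + 1) / ((n+1)(n+2)) * a_n; check: a_0 = 1, a_1 = 2, a_2 = 1/2, a_3 = 2, a_4 = 5/8, a_5 = 14/5


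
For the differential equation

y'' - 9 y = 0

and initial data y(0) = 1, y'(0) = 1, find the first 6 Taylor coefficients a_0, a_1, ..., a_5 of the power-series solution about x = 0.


Ansatz: y(x) = sum_{n>=0} a_n x^n, so y'(x) = sum_{n>=1} n a_n x^(n-1) and y''(x) = sum_{n>=2} n(n-1) a_n x^(n-2).
Substitute into P(x) y'' + Q(x) y' + R(x) y = 0 with P(x) = 1, Q(x) = 0, R(x) = -9, and match powers of x.
Initial conditions: a_0 = 1, a_1 = 1.
Setting the coefficient of each power of x to zero and solving order by order (substituting the coefficients already found):
  x^0: 2 a_2 - 9 a_0 = 0  ->  2 a_2 = 9 a_0 = 9  ->  a_2 = 9/2
  x^1: 6 a_3 - 9 a_1 = 0  ->  6 a_3 = 9 a_1 = 9  ->  a_3 = 3/2
  x^2: 12 a_4 - 9 a_2 = 0  ->  12 a_4 = 9 a_2 = 81/2  ->  a_4 = 27/8
  x^3: 20 a_5 - 9 a_3 = 0  ->  20 a_5 = 9 a_3 = 27/2  ->  a_5 = 27/40
Truncated series: y(x) = 1 + x + (9/2) x^2 + (3/2) x^3 + (27/8) x^4 + (27/40) x^5 + O(x^6).

a_0 = 1; a_1 = 1; a_2 = 9/2; a_3 = 3/2; a_4 = 27/8; a_5 = 27/40


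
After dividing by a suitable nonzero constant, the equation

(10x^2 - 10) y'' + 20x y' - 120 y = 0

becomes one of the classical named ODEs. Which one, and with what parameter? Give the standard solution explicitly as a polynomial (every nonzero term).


All three coefficients share the factor -10; dividing through by -10 gives  (1 - x^2) y'' - 2x y' + 12 y = 0.
This matches the Legendre equation (1 - x^2) y'' - 2x y' + n(n+1) y = 0 (note the -2x y' term) with n(n+1) = 12, so n = 3; the polynomial solution is P_3(x).
With y = sum_k a_k x^k, matching x^k gives (k+2)(k+1) a_{k+2} = [k(k+1) - n(n+1)] a_k = (k - 3)(k + 4) a_k. The right side vanishes at k = 3, so the series with the parity of 3 terminates at degree 3.
Standard normalization (P_n(1) = 1): leading coefficient (2n)!/(2^n (n!)^2) = 720/(8*36) = 5/2, so a_3 = 5/2. Work downward with a_k = (k+1)(k+2) a_{k+2} / ((k - 3)(k + 4)):
  a_1 = (2)(3)(5/2) / ((1 - 3)(1 + 4)) = 15/(-10) = -3/2
Hence P_3(x) = 5 x^3/2 - 3 x/2.

P_3(x); series = 5 x^3/2 - 3 x/2


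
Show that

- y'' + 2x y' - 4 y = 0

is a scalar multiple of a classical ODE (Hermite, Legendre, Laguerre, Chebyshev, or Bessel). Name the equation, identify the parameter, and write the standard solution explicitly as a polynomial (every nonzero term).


All three coefficients share the factor -1; dividing through by -1 gives  y'' - 2x y' + 4 y = 0.
This matches the Hermite equation y'' - 2x y' + 2n y = 0 with 2n = 4, so n = 2; the polynomial solution is H_2(x).
With y = sum_k a_k x^k, matching x^k gives (k+2)(k+1) a_{k+2} = 2(k - n) a_k = 2(k - 2) a_k. The right side vanishes at k = 2, so the series with the parity of 2 terminates at degree 2.
Standard normalization: leading coefficient of H_n is 2^n, so a_2 = 2^2 = 4. Work downward with a_k = (k+1)(k+2) a_{k+2} / (2(k - n)):
  a_0 = (1)(2)(4) / (2(0 - 2)) = 8/(-4) = -2
Hence H_2(x) = 4 x^2 - 2.

H_2(x); series = 4 x^2 - 2


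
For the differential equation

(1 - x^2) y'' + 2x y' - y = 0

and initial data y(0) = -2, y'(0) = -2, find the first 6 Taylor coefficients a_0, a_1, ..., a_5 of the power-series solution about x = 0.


Ansatz: y(x) = sum_{n>=0} a_n x^n, so y'(x) = sum_{n>=1} n a_n x^(n-1) and y''(x) = sum_{n>=2} n(n-1) a_n x^(n-2).
Substitute into P(x) y'' + Q(x) y' + R(x) y = 0 with P(x) = 1 - x^2, Q(x) = 2x, R(x) = -1, and match powers of x.
Initial conditions: a_0 = -2, a_1 = -2.
Setting the coefficient of each power of x to zero and solving order by order (substituting the coefficients already found):
  x^0: 2 a_2 - a_0 = 0  ->  2 a_2 = a_0 = -2  ->  a_2 = -1
  x^1: 6 a_3 + a_1 = 0  ->  6 a_3 = -a_1 = 2  ->  a_3 = 1/3
  x^2: 12 a_4 + a_2 = 0  ->  12 a_4 = -a_2 = 1  ->  a_4 = 1/12
  x^3: 20 a_5 - a_3 = 0  ->  20 a_5 = a_3 = 1/3  ->  a_5 = 1/60
Truncated series: y(x) = -2 - 2 x - x^2 + (1/3) x^3 + (1/12) x^4 + (1/60) x^5 + O(x^6).

a_0 = -2; a_1 = -2; a_2 = -1; a_3 = 1/3; a_4 = 1/12; a_5 = 1/60


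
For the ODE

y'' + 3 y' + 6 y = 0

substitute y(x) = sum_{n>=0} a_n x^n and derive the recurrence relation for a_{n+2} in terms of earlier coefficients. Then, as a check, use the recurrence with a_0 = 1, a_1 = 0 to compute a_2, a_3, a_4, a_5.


Substitute y = sum_n a_n x^n.
y''(x) has coefficient (n+2)(n+1) a_{n+2} at x^n;
3 y'(x) has coefficient 3 (n+1) a_{n+1} at x^n;
6 y(x) has coefficient 6 a_n at x^n.
Matching x^n: (n+2)(n+1) a_{n+2} + 3 (n+1) a_{n+1} + 6 a_n = 0.
Thus a_{n+2} = [-3 (n+1) a_{n+1} - 6 a_n] / ((n+1)(n+2)).

Check with a_0 = 1, a_1 = 0 (apply the recurrence for n = 0, 1, 2, 3): a_0 = 1, a_1 = 0, a_2 = -3, a_3 = 3, a_4 = -3/4, a_5 = -9/20.

a_(n+2) = [-3 (n+1) a_(n+1) - 6 a_n] / ((n+1)(n+2)); check: a_0 = 1, a_1 = 0, a_2 = -3, a_3 = 3, a_4 = -3/4, a_5 = -9/20


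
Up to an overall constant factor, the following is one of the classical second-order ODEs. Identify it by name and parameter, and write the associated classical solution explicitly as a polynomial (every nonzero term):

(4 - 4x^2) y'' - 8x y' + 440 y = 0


All three coefficients share the factor 4; dividing through by 4 gives  (1 - x^2) y'' - 2x y' + 110 y = 0.
This matches the Legendre equation (1 - x^2) y'' - 2x y' + n(n+1) y = 0 (note the -2x y' term) with n(n+1) = 110, so n = 10; the polynomial solution is P_10(x).
With y = sum_k a_k x^k, matching x^k gives (k+2)(k+1) a_{k+2} = [k(k+1) - n(n+1)] a_k = (k - 10)(k + 11) a_k. The right side vanishes at k = 10, so the series with the parity of 10 terminates at degree 10.
Standard normalization (P_n(1) = 1): leading coefficient (2n)!/(2^n (n!)^2) = 2432902008176640000/(1024*13168189440000) = 46189/256, so a_10 = 46189/256. Work downward with a_k = (k+1)(k+2) a_{k+2} / ((k - 10)(k + 11)):
  a_8 = (9)(10)(46189/256) / ((8 - 10)(8 + 11)) = (2078505/128)/(-38) = -109395/256
  a_6 = (7)(8)(-109395/256) / ((6 - 10)(6 + 11)) = (-765765/32)/(-68) = 45045/128
  a_4 = (5)(6)(45045/128) / ((4 - 10)(4 + 11)) = (675675/64)/(-90) = -15015/128
  a_2 = (3)(4)(-15015/128) / ((2 - 10)(2 + 11)) = (-45045/32)/(-104) = 3465/256
  a_0 = (1)(2)(3465/256) / ((0 - 10)(0 + 11)) = (3465/128)/(-110) = -63/256
Hence P_10(x) = 46189 x^10/256 - 109395 x^8/256 + 45045 x^6/128 - 15015 x^4/128 + 3465 x^2/256 - 63/256.

P_10(x); series = 46189 x^10/256 - 109395 x^8/256 + 45045 x^6/128 - 15015 x^4/128 + 3465 x^2/256 - 63/256


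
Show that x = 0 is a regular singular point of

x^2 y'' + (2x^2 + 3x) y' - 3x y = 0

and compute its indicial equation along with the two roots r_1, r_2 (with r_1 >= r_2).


Divide by x^2 to reach normal form y'' + P_1(x) y' + P_2(x) y = 0 with P_1(x) = 2 + 3/x and P_2(x) = -3/x.
x = 0 is a singular point because the y'-coefficient 2 + 3/x has a pole at x = 0 and the y-coefficient -3/x has a pole at x = 0.
It is a regular singular point because x P_1(x) = p(x) = 2x + 3 and x^2 P_2(x) = q(x) = -3x are polynomials, hence analytic at x = 0.
p(0) = 3,  q(0) = 0.
Indicial equation: r(r-1) + p(0) r + q(0) = 0, i.e. r^2 + (p(0) - 1) r + q(0) = 0, i.e. r^2 + 2 r = 0.
Discriminant: (2)^2 - 4(0) = 4, so r = (-2 ± 2)/2.
Solving: r_1 = 0, r_2 = -2.

indicial: r^2 + 2 r = 0; roots r_1 = 0, r_2 = -2


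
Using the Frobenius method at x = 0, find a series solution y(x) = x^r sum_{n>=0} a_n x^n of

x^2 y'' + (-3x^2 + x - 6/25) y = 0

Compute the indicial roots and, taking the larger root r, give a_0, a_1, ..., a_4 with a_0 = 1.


Write in Frobenius form y'' + (p(x)/x) y' + (q(x)/x^2) y = 0:
  p(x) = 0,  q(x) = -3x^2 + x - 6/25.
Indicial equation: r(r-1) + (0) r + (-6/25) = 0 -> roots r_1 = 6/5, r_2 = -1/5.
Take r = r_1 = 6/5. Let y(x) = x^r sum_{n>=0} a_n x^n with a_0 = 1.
Substitute y = x^r sum a_n x^n and match x^{r+n}. The recurrence is
  D(n) a_n + 1 a_{n-1} - 3 a_{n-2} = 0,  where D(n) = (r+n)(r+n-1) + (0)(r+n) + (-6/25).
  a_n = [-1 a_{n-1} + 3 a_{n-2}] / D(n).
Since the indicial polynomial factors as (r - r_1)(r - r_2), D(n) = (r_1 + n - r_1)(r_1 + n - r_2) = n(n + 7/5).
Evaluating step by step (a_0 = 1):
  n = 1: D(1) = 1(1 + 7/5) = 12/5; numerator = -1(1) = -1; a_1 = (-1)/(12/5) = -5/12
  n = 2: D(2) = 2(2 + 7/5) = 34/5; numerator = -1(-5/12) + 3(1) = 41/12; a_2 = (41/12)/(34/5) = 205/408
  n = 3: D(3) = 3(3 + 7/5) = 66/5; numerator = -1(205/408) + 3(-5/12) = -715/408; a_3 = (-715/408)/(66/5) = -325/2448
  n = 4: D(4) = 4(4 + 7/5) = 108/5; numerator = -1(-325/2448) + 3(205/408) = 4015/2448; a_4 = (4015/2448)/(108/5) = 20075/264384

r = 6/5; a_0 = 1; a_1 = -5/12; a_2 = 205/408; a_3 = -325/2448; a_4 = 20075/264384


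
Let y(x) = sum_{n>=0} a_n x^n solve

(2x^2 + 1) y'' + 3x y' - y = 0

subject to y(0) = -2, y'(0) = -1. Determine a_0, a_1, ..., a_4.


Ansatz: y(x) = sum_{n>=0} a_n x^n, so y'(x) = sum_{n>=1} n a_n x^(n-1) and y''(x) = sum_{n>=2} n(n-1) a_n x^(n-2).
Substitute into P(x) y'' + Q(x) y' + R(x) y = 0 with P(x) = 2x^2 + 1, Q(x) = 3x, R(x) = -1, and match powers of x.
Initial conditions: a_0 = -2, a_1 = -1.
Setting the coefficient of each power of x to zero and solving order by order (substituting the coefficients already found):
  x^0: 2 a_2 - a_0 = 0  ->  2 a_2 = a_0 = -2  ->  a_2 = -1
  x^1: 6 a_3 + 2 a_1 = 0  ->  6 a_3 = -2 a_1 = 2  ->  a_3 = 1/3
  x^2: 12 a_4 + 9 a_2 = 0  ->  12 a_4 = -9 a_2 = 9  ->  a_4 = 3/4
Truncated series: y(x) = -2 - x - x^2 + (1/3) x^3 + (3/4) x^4 + O(x^5).

a_0 = -2; a_1 = -1; a_2 = -1; a_3 = 1/3; a_4 = 3/4


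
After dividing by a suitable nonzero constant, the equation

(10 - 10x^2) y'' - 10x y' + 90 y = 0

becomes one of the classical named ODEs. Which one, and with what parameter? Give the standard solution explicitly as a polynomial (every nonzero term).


All three coefficients share the factor 10; dividing through by 10 gives  (1 - x^2) y'' - x y' + 9 y = 0.
This matches the Chebyshev equation (1 - x^2) y'' - x y' + n^2 y = 0 (note the -x y' term, not -2x y') with n^2 = 9, so n = 3; the polynomial solution is T_3(x).
With y = sum_k a_k x^k, matching x^k gives (k+2)(k+1) a_{k+2} = (k^2 - n^2) a_k = (k - 3)(k + 3) a_k. The right side vanishes at k = 3, so the series with the parity of 3 terminates at degree 3.
Standard normalization: leading coefficient of T_n is 2^(n-1), so a_3 = 2^2 = 4. Work downward with a_k = (k+1)(k+2) a_{k+2} / ((k - 3)(k + 3)):
  a_1 = (2)(3)(4) / ((1 - 3)(1 + 3)) = 24/(-8) = -3
Hence T_3(x) = 4 x^3 - 3 x.

T_3(x); series = 4 x^3 - 3 x


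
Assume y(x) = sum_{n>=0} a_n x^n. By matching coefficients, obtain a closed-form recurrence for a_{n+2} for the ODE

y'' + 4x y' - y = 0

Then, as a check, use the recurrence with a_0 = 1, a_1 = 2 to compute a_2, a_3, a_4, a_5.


Substitute y = sum_n a_n x^n.
y''(x) has coefficient (n+2)(n+1) a_{n+2} at x^n;
4 x y'(x) has coefficient 4 n a_n at x^n (shift);
-y(x) has coefficient -1 a_n at x^n.
Matching x^n: (n+2)(n+1) a_{n+2} + (4n - 1) a_n = 0.
Thus a_{n+2} = (-4n + 1) / ((n+1)(n+2)) * a_n.

Check with a_0 = 1, a_1 = 2 (apply the recurrence for n = 0, 1, 2, 3): a_0 = 1, a_1 = 2, a_2 = 1/2, a_3 = -1, a_4 = -7/24, a_5 = 11/20.

a_(n+2) = (-4n + 1) / ((n+1)(n+2)) * a_n; check: a_0 = 1, a_1 = 2, a_2 = 1/2, a_3 = -1, a_4 = -7/24, a_5 = 11/20


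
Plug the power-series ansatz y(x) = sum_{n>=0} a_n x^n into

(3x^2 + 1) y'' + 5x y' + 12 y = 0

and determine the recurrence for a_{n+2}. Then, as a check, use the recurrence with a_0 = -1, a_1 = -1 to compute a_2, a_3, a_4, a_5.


Substitute y = sum_n a_n x^n.
(1 + 3 x^2) y'' contributes (n+2)(n+1) a_{n+2} + 3 n(n-1) a_n at x^n.
5 x y'(x) contributes 5 n a_n at x^n.
12 y(x) contributes 12 a_n at x^n.
Matching x^n: (n+2)(n+1) a_{n+2} + (3 n(n-1) + 5 n + 12) a_n = 0.
Thus a_{n+2} = (-3 n(n-1) - 5 n - 12) / ((n+1)(n+2)) * a_n.

Check with a_0 = -1, a_1 = -1 (apply the recurrence for n = 0, 1, 2, 3): a_0 = -1, a_1 = -1, a_2 = 6, a_3 = 17/6, a_4 = -14, a_5 = -51/8.

a_(n+2) = (-3 n(n-1) - 5 n - 12) / ((n+1)(n+2)) * a_n; check: a_0 = -1, a_1 = -1, a_2 = 6, a_3 = 17/6, a_4 = -14, a_5 = -51/8


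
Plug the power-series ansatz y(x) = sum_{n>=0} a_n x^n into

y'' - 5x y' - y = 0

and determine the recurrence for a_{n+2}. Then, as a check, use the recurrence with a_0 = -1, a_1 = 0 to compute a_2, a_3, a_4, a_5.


Substitute y = sum_n a_n x^n.
y''(x) has coefficient (n+2)(n+1) a_{n+2} at x^n;
-5 x y'(x) has coefficient -5 n a_n at x^n (shift);
-y(x) has coefficient -1 a_n at x^n.
Matching x^n: (n+2)(n+1) a_{n+2} + (-5n - 1) a_n = 0.
Thus a_{n+2} = (5n + 1) / ((n+1)(n+2)) * a_n.

Check with a_0 = -1, a_1 = 0 (apply the recurrence for n = 0, 1, 2, 3): a_0 = -1, a_1 = 0, a_2 = -1/2, a_3 = 0, a_4 = -11/24, a_5 = 0.

a_(n+2) = (5n + 1) / ((n+1)(n+2)) * a_n; check: a_0 = -1, a_1 = 0, a_2 = -1/2, a_3 = 0, a_4 = -11/24, a_5 = 0


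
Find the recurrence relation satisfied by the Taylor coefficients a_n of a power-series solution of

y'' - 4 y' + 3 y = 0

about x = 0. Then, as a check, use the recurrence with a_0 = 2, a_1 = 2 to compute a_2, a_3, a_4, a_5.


Substitute y = sum_n a_n x^n.
y''(x) has coefficient (n+2)(n+1) a_{n+2} at x^n;
-4 y'(x) has coefficient -4 (n+1) a_{n+1} at x^n;
3 y(x) has coefficient 3 a_n at x^n.
Matching x^n: (n+2)(n+1) a_{n+2} - 4 (n+1) a_{n+1} + 3 a_n = 0.
Thus a_{n+2} = [4 (n+1) a_{n+1} - 3 a_n] / ((n+1)(n+2)).

Check with a_0 = 2, a_1 = 2 (apply the recurrence for n = 0, 1, 2, 3): a_0 = 2, a_1 = 2, a_2 = 1, a_3 = 1/3, a_4 = 1/12, a_5 = 1/60.

a_(n+2) = [4 (n+1) a_(n+1) - 3 a_n] / ((n+1)(n+2)); check: a_0 = 2, a_1 = 2, a_2 = 1, a_3 = 1/3, a_4 = 1/12, a_5 = 1/60


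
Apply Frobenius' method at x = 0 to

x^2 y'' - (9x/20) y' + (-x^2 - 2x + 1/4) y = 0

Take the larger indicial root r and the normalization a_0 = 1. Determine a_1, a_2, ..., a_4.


Write in Frobenius form y'' + (p(x)/x) y' + (q(x)/x^2) y = 0:
  p(x) = -9/20,  q(x) = -x^2 - 2x + 1/4.
Indicial equation: r(r-1) + (-9/20) r + (1/4) = 0 -> roots r_1 = 5/4, r_2 = 1/5.
Take r = r_1 = 5/4. Let y(x) = x^r sum_{n>=0} a_n x^n with a_0 = 1.
Substitute y = x^r sum a_n x^n and match x^{r+n}. The recurrence is
  D(n) a_n - 2 a_{n-1} - 1 a_{n-2} = 0,  where D(n) = (r+n)(r+n-1) + (-9/20)(r+n) + (1/4).
  a_n = [2 a_{n-1} + 1 a_{n-2}] / D(n).
Since the indicial polynomial factors as (r - r_1)(r - r_2), D(n) = (r_1 + n - r_1)(r_1 + n - r_2) = n(n + 21/20).
Evaluating step by step (a_0 = 1):
  n = 1: D(1) = 1(1 + 21/20) = 41/20; numerator = 2(1) = 2; a_1 = (2)/(41/20) = 40/41
  n = 2: D(2) = 2(2 + 21/20) = 61/10; numerator = 2(40/41) + 1(1) = 121/41; a_2 = (121/41)/(61/10) = 1210/2501
  n = 3: D(3) = 3(3 + 21/20) = 243/20; numerator = 2(1210/2501) + 1(40/41) = 4860/2501; a_3 = (4860/2501)/(243/20) = 400/2501
  n = 4: D(4) = 4(4 + 21/20) = 101/5; numerator = 2(400/2501) + 1(1210/2501) = 2010/2501; a_4 = (2010/2501)/(101/5) = 10050/252601

r = 5/4; a_0 = 1; a_1 = 40/41; a_2 = 1210/2501; a_3 = 400/2501; a_4 = 10050/252601


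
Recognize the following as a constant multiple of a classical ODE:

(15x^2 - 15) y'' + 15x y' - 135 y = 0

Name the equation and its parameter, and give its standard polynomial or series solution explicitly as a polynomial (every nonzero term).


All three coefficients share the factor -15; dividing through by -15 gives  (1 - x^2) y'' - x y' + 9 y = 0.
This matches the Chebyshev equation (1 - x^2) y'' - x y' + n^2 y = 0 (note the -x y' term, not -2x y') with n^2 = 9, so n = 3; the polynomial solution is T_3(x).
With y = sum_k a_k x^k, matching x^k gives (k+2)(k+1) a_{k+2} = (k^2 - n^2) a_k = (k - 3)(k + 3) a_k. The right side vanishes at k = 3, so the series with the parity of 3 terminates at degree 3.
Standard normalization: leading coefficient of T_n is 2^(n-1), so a_3 = 2^2 = 4. Work downward with a_k = (k+1)(k+2) a_{k+2} / ((k - 3)(k + 3)):
  a_1 = (2)(3)(4) / ((1 - 3)(1 + 3)) = 24/(-8) = -3
Hence T_3(x) = 4 x^3 - 3 x.

T_3(x); series = 4 x^3 - 3 x


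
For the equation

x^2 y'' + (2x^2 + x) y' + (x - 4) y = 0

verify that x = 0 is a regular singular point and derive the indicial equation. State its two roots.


Divide by x^2 to reach normal form y'' + P_1(x) y' + P_2(x) y = 0 with P_1(x) = 2 + 1/x and P_2(x) = 1/x - 4/x^2.
x = 0 is a singular point because the y'-coefficient 2 + 1/x has a pole at x = 0 and the y-coefficient 1/x - 4/x^2 has a pole at x = 0.
It is a regular singular point because x P_1(x) = p(x) = 2x + 1 and x^2 P_2(x) = q(x) = x - 4 are polynomials, hence analytic at x = 0.
p(0) = 1,  q(0) = -4.
Indicial equation: r(r-1) + p(0) r + q(0) = 0, i.e. r^2 + (p(0) - 1) r + q(0) = 0, i.e. r^2 - 4 = 0.
Discriminant: (0)^2 - 4(-4) = 16, so r = (0 ± 4)/2.
Solving: r_1 = 2, r_2 = -2.

indicial: r^2 - 4 = 0; roots r_1 = 2, r_2 = -2


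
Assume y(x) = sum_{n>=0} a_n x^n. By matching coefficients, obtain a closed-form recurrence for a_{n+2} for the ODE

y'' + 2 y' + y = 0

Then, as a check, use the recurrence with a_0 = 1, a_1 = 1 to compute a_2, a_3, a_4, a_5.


Substitute y = sum_n a_n x^n.
y''(x) has coefficient (n+2)(n+1) a_{n+2} at x^n;
2 y'(x) has coefficient 2 (n+1) a_{n+1} at x^n;
y(x) has coefficient 1 a_n at x^n.
Matching x^n: (n+2)(n+1) a_{n+2} + 2 (n+1) a_{n+1} + 1 a_n = 0.
Thus a_{n+2} = [-2 (n+1) a_{n+1} - 1 a_n] / ((n+1)(n+2)).

Check with a_0 = 1, a_1 = 1 (apply the recurrence for n = 0, 1, 2, 3): a_0 = 1, a_1 = 1, a_2 = -3/2, a_3 = 5/6, a_4 = -7/24, a_5 = 3/40.

a_(n+2) = [-2 (n+1) a_(n+1) - 1 a_n] / ((n+1)(n+2)); check: a_0 = 1, a_1 = 1, a_2 = -3/2, a_3 = 5/6, a_4 = -7/24, a_5 = 3/40


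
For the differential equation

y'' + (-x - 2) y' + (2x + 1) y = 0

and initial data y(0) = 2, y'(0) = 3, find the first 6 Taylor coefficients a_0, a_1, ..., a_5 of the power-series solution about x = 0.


Ansatz: y(x) = sum_{n>=0} a_n x^n, so y'(x) = sum_{n>=1} n a_n x^(n-1) and y''(x) = sum_{n>=2} n(n-1) a_n x^(n-2).
Substitute into P(x) y'' + Q(x) y' + R(x) y = 0 with P(x) = 1, Q(x) = -x - 2, R(x) = 2x + 1, and match powers of x.
Initial conditions: a_0 = 2, a_1 = 3.
Setting the coefficient of each power of x to zero and solving order by order (substituting the coefficients already found):
  x^0: 2 a_2 - 2 a_1 + a_0 = 0  ->  2 a_2 = 2 a_1 - a_0 = 4  ->  a_2 = 2
  x^1: 6 a_3 - 4 a_2 + 2 a_0 = 0  ->  6 a_3 = 4 a_2 - 2 a_0 = 4  ->  a_3 = 2/3
  x^2: 12 a_4 - 6 a_3 - a_2 + 2 a_1 = 0  ->  12 a_4 = 6 a_3 + a_2 - 2 a_1 = 0  ->  a_4 = 0
  x^3: 20 a_5 - 8 a_4 - 2 a_3 + 2 a_2 = 0  ->  20 a_5 = 8 a_4 + 2 a_3 - 2 a_2 = -8/3  ->  a_5 = -2/15
Truncated series: y(x) = 2 + 3 x + 2 x^2 + (2/3) x^3 - (2/15) x^5 + O(x^6).

a_0 = 2; a_1 = 3; a_2 = 2; a_3 = 2/3; a_4 = 0; a_5 = -2/15


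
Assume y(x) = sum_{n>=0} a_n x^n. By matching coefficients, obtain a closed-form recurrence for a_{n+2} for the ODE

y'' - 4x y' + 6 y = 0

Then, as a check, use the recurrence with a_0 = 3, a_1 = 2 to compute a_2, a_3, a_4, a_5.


Substitute y = sum_n a_n x^n.
y''(x) has coefficient (n+2)(n+1) a_{n+2} at x^n;
-4 x y'(x) has coefficient -4 n a_n at x^n (shift);
6 y(x) has coefficient 6 a_n at x^n.
Matching x^n: (n+2)(n+1) a_{n+2} + (-4n + 6) a_n = 0.
Thus a_{n+2} = (4n - 6) / ((n+1)(n+2)) * a_n.

Check with a_0 = 3, a_1 = 2 (apply the recurrence for n = 0, 1, 2, 3): a_0 = 3, a_1 = 2, a_2 = -9, a_3 = -2/3, a_4 = -3/2, a_5 = -1/5.

a_(n+2) = (4n - 6) / ((n+1)(n+2)) * a_n; check: a_0 = 3, a_1 = 2, a_2 = -9, a_3 = -2/3, a_4 = -3/2, a_5 = -1/5


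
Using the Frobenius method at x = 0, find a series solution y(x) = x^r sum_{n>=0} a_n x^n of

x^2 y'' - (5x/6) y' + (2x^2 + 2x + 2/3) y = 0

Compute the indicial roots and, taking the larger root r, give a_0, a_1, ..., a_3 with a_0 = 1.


Write in Frobenius form y'' + (p(x)/x) y' + (q(x)/x^2) y = 0:
  p(x) = -5/6,  q(x) = 2x^2 + 2x + 2/3.
Indicial equation: r(r-1) + (-5/6) r + (2/3) = 0 -> roots r_1 = 4/3, r_2 = 1/2.
Take r = r_1 = 4/3. Let y(x) = x^r sum_{n>=0} a_n x^n with a_0 = 1.
Substitute y = x^r sum a_n x^n and match x^{r+n}. The recurrence is
  D(n) a_n + 2 a_{n-1} + 2 a_{n-2} = 0,  where D(n) = (r+n)(r+n-1) + (-5/6)(r+n) + (2/3).
  a_n = [-2 a_{n-1} - 2 a_{n-2}] / D(n).
Since the indicial polynomial factors as (r - r_1)(r - r_2), D(n) = (r_1 + n - r_1)(r_1 + n - r_2) = n(n + 5/6).
Evaluating step by step (a_0 = 1):
  n = 1: D(1) = 1(1 + 5/6) = 11/6; numerator = -2(1) = -2; a_1 = (-2)/(11/6) = -12/11
  n = 2: D(2) = 2(2 + 5/6) = 17/3; numerator = -2(-12/11) - 2(1) = 2/11; a_2 = (2/11)/(17/3) = 6/187
  n = 3: D(3) = 3(3 + 5/6) = 23/2; numerator = -2(6/187) - 2(-12/11) = 36/17; a_3 = (36/17)/(23/2) = 72/391

r = 4/3; a_0 = 1; a_1 = -12/11; a_2 = 6/187; a_3 = 72/391


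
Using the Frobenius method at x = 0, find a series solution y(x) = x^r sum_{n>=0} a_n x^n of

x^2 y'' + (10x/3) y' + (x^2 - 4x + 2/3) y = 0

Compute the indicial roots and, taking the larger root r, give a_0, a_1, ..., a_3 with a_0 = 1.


Write in Frobenius form y'' + (p(x)/x) y' + (q(x)/x^2) y = 0:
  p(x) = 10/3,  q(x) = x^2 - 4x + 2/3.
Indicial equation: r(r-1) + (10/3) r + (2/3) = 0 -> roots r_1 = -1/3, r_2 = -2.
Take r = r_1 = -1/3. Let y(x) = x^r sum_{n>=0} a_n x^n with a_0 = 1.
Substitute y = x^r sum a_n x^n and match x^{r+n}. The recurrence is
  D(n) a_n - 4 a_{n-1} + 1 a_{n-2} = 0,  where D(n) = (r+n)(r+n-1) + (10/3)(r+n) + (2/3).
  a_n = [4 a_{n-1} - 1 a_{n-2}] / D(n).
Since the indicial polynomial factors as (r - r_1)(r - r_2), D(n) = (r_1 + n - r_1)(r_1 + n - r_2) = n(n + 5/3).
Evaluating step by step (a_0 = 1):
  n = 1: D(1) = 1(1 + 5/3) = 8/3; numerator = 4(1) = 4; a_1 = (4)/(8/3) = 3/2
  n = 2: D(2) = 2(2 + 5/3) = 22/3; numerator = 4(3/2) - 1(1) = 5; a_2 = (5)/(22/3) = 15/22
  n = 3: D(3) = 3(3 + 5/3) = 14; numerator = 4(15/22) - 1(3/2) = 27/22; a_3 = (27/22)/(14) = 27/308

r = -1/3; a_0 = 1; a_1 = 3/2; a_2 = 15/22; a_3 = 27/308


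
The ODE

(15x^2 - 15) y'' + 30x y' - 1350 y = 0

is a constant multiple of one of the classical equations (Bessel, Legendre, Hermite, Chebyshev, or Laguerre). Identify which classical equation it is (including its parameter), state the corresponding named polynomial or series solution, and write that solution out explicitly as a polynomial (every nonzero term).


All three coefficients share the factor -15; dividing through by -15 gives  (1 - x^2) y'' - 2x y' + 90 y = 0.
This matches the Legendre equation (1 - x^2) y'' - 2x y' + n(n+1) y = 0 (note the -2x y' term) with n(n+1) = 90, so n = 9; the polynomial solution is P_9(x).
With y = sum_k a_k x^k, matching x^k gives (k+2)(k+1) a_{k+2} = [k(k+1) - n(n+1)] a_k = (k - 9)(k + 10) a_k. The right side vanishes at k = 9, so the series with the parity of 9 terminates at degree 9.
Standard normalization (P_n(1) = 1): leading coefficient (2n)!/(2^n (n!)^2) = 6402373705728000/(512*131681894400) = 12155/128, so a_9 = 12155/128. Work downward with a_k = (k+1)(k+2) a_{k+2} / ((k - 9)(k + 10)):
  a_7 = (8)(9)(12155/128) / ((7 - 9)(7 + 10)) = (109395/16)/(-34) = -6435/32
  a_5 = (6)(7)(-6435/32) / ((5 - 9)(5 + 10)) = (-135135/16)/(-60) = 9009/64
  a_3 = (4)(5)(9009/64) / ((3 - 9)(3 + 10)) = (45045/16)/(-78) = -1155/32
  a_1 = (2)(3)(-1155/32) / ((1 - 9)(1 + 10)) = (-3465/16)/(-88) = 315/128
Hence P_9(x) = 12155 x^9/128 - 6435 x^7/32 + 9009 x^5/64 - 1155 x^3/32 + 315 x/128.

P_9(x); series = 12155 x^9/128 - 6435 x^7/32 + 9009 x^5/64 - 1155 x^3/32 + 315 x/128


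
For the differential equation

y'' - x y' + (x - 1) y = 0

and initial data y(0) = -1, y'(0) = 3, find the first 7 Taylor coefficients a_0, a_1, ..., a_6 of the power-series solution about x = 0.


Ansatz: y(x) = sum_{n>=0} a_n x^n, so y'(x) = sum_{n>=1} n a_n x^(n-1) and y''(x) = sum_{n>=2} n(n-1) a_n x^(n-2).
Substitute into P(x) y'' + Q(x) y' + R(x) y = 0 with P(x) = 1, Q(x) = -x, R(x) = x - 1, and match powers of x.
Initial conditions: a_0 = -1, a_1 = 3.
Setting the coefficient of each power of x to zero and solving order by order (substituting the coefficients already found):
  x^0: 2 a_2 - a_0 = 0  ->  2 a_2 = a_0 = -1  ->  a_2 = -1/2
  x^1: 6 a_3 - 2 a_1 + a_0 = 0  ->  6 a_3 = 2 a_1 - a_0 = 7  ->  a_3 = 7/6
  x^2: 12 a_4 - 3 a_2 + a_1 = 0  ->  12 a_4 = 3 a_2 - a_1 = -9/2  ->  a_4 = -3/8
  x^3: 20 a_5 - 4 a_3 + a_2 = 0  ->  20 a_5 = 4 a_3 - a_2 = 31/6  ->  a_5 = 31/120
  x^4: 30 a_6 - 5 a_4 + a_3 = 0  ->  30 a_6 = 5 a_4 - a_3 = -73/24  ->  a_6 = -73/720
Truncated series: y(x) = -1 + 3 x - (1/2) x^2 + (7/6) x^3 - (3/8) x^4 + (31/120) x^5 - (73/720) x^6 + O(x^7).

a_0 = -1; a_1 = 3; a_2 = -1/2; a_3 = 7/6; a_4 = -3/8; a_5 = 31/120; a_6 = -73/720


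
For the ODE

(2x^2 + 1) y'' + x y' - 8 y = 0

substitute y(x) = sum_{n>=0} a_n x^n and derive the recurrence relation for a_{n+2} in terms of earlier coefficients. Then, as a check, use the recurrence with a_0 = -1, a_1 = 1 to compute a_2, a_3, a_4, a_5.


Substitute y = sum_n a_n x^n.
(1 + 2 x^2) y'' contributes (n+2)(n+1) a_{n+2} + 2 n(n-1) a_n at x^n.
x y'(x) contributes n a_n at x^n.
-8 y(x) contributes -8 a_n at x^n.
Matching x^n: (n+2)(n+1) a_{n+2} + (2 n(n-1) + n - 8) a_n = 0.
Thus a_{n+2} = (-2 n(n-1) - n + 8) / ((n+1)(n+2)) * a_n.

Check with a_0 = -1, a_1 = 1 (apply the recurrence for n = 0, 1, 2, 3): a_0 = -1, a_1 = 1, a_2 = -4, a_3 = 7/6, a_4 = -2/3, a_5 = -49/120.

a_(n+2) = (-2 n(n-1) - n + 8) / ((n+1)(n+2)) * a_n; check: a_0 = -1, a_1 = 1, a_2 = -4, a_3 = 7/6, a_4 = -2/3, a_5 = -49/120


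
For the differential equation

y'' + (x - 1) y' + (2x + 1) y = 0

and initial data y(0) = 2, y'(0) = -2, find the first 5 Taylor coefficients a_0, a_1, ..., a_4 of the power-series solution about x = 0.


Ansatz: y(x) = sum_{n>=0} a_n x^n, so y'(x) = sum_{n>=1} n a_n x^(n-1) and y''(x) = sum_{n>=2} n(n-1) a_n x^(n-2).
Substitute into P(x) y'' + Q(x) y' + R(x) y = 0 with P(x) = 1, Q(x) = x - 1, R(x) = 2x + 1, and match powers of x.
Initial conditions: a_0 = 2, a_1 = -2.
Setting the coefficient of each power of x to zero and solving order by order (substituting the coefficients already found):
  x^0: 2 a_2 - a_1 + a_0 = 0  ->  2 a_2 = a_1 - a_0 = -4  ->  a_2 = -2
  x^1: 6 a_3 - 2 a_2 + 2 a_1 + 2 a_0 = 0  ->  6 a_3 = 2 a_2 - 2 a_1 - 2 a_0 = -4  ->  a_3 = -2/3
  x^2: 12 a_4 - 3 a_3 + 3 a_2 + 2 a_1 = 0  ->  12 a_4 = 3 a_3 - 3 a_2 - 2 a_1 = 8  ->  a_4 = 2/3
Truncated series: y(x) = 2 - 2 x - 2 x^2 - (2/3) x^3 + (2/3) x^4 + O(x^5).

a_0 = 2; a_1 = -2; a_2 = -2; a_3 = -2/3; a_4 = 2/3


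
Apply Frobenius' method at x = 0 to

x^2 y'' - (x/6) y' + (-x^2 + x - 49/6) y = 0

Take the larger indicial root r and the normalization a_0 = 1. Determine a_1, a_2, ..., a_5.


Write in Frobenius form y'' + (p(x)/x) y' + (q(x)/x^2) y = 0:
  p(x) = -1/6,  q(x) = -x^2 + x - 49/6.
Indicial equation: r(r-1) + (-1/6) r + (-49/6) = 0 -> roots r_1 = 7/2, r_2 = -7/3.
Take r = r_1 = 7/2. Let y(x) = x^r sum_{n>=0} a_n x^n with a_0 = 1.
Substitute y = x^r sum a_n x^n and match x^{r+n}. The recurrence is
  D(n) a_n + 1 a_{n-1} - 1 a_{n-2} = 0,  where D(n) = (r+n)(r+n-1) + (-1/6)(r+n) + (-49/6).
  a_n = [-1 a_{n-1} + 1 a_{n-2}] / D(n).
Since the indicial polynomial factors as (r - r_1)(r - r_2), D(n) = (r_1 + n - r_1)(r_1 + n - r_2) = n(n + 35/6).
Evaluating step by step (a_0 = 1):
  n = 1: D(1) = 1(1 + 35/6) = 41/6; numerator = -1(1) = -1; a_1 = (-1)/(41/6) = -6/41
  n = 2: D(2) = 2(2 + 35/6) = 47/3; numerator = -1(-6/41) + 1(1) = 47/41; a_2 = (47/41)/(47/3) = 3/41
  n = 3: D(3) = 3(3 + 35/6) = 53/2; numerator = -1(3/41) + 1(-6/41) = -9/41; a_3 = (-9/41)/(53/2) = -18/2173
  n = 4: D(4) = 4(4 + 35/6) = 118/3; numerator = -1(-18/2173) + 1(3/41) = 177/2173; a_4 = (177/2173)/(118/3) = 9/4346
  n = 5: D(5) = 5(5 + 35/6) = 325/6; numerator = -1(9/4346) + 1(-18/2173) = -45/4346; a_5 = (-45/4346)/(325/6) = -27/141245

r = 7/2; a_0 = 1; a_1 = -6/41; a_2 = 3/41; a_3 = -18/2173; a_4 = 9/4346; a_5 = -27/141245


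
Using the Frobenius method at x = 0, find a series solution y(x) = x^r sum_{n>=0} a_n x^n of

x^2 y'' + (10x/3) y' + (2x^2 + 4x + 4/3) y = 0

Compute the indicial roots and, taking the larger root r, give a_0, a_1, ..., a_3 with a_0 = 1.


Write in Frobenius form y'' + (p(x)/x) y' + (q(x)/x^2) y = 0:
  p(x) = 10/3,  q(x) = 2x^2 + 4x + 4/3.
Indicial equation: r(r-1) + (10/3) r + (4/3) = 0 -> roots r_1 = -1, r_2 = -4/3.
Take r = r_1 = -1. Let y(x) = x^r sum_{n>=0} a_n x^n with a_0 = 1.
Substitute y = x^r sum a_n x^n and match x^{r+n}. The recurrence is
  D(n) a_n + 4 a_{n-1} + 2 a_{n-2} = 0,  where D(n) = (r+n)(r+n-1) + (10/3)(r+n) + (4/3).
  a_n = [-4 a_{n-1} - 2 a_{n-2}] / D(n).
Since the indicial polynomial factors as (r - r_1)(r - r_2), D(n) = (r_1 + n - r_1)(r_1 + n - r_2) = n(n + 1/3).
Evaluating step by step (a_0 = 1):
  n = 1: D(1) = 1(1 + 1/3) = 4/3; numerator = -4(1) = -4; a_1 = (-4)/(4/3) = -3
  n = 2: D(2) = 2(2 + 1/3) = 14/3; numerator = -4(-3) - 2(1) = 10; a_2 = (10)/(14/3) = 15/7
  n = 3: D(3) = 3(3 + 1/3) = 10; numerator = -4(15/7) - 2(-3) = -18/7; a_3 = (-18/7)/(10) = -9/35

r = -1; a_0 = 1; a_1 = -3; a_2 = 15/7; a_3 = -9/35


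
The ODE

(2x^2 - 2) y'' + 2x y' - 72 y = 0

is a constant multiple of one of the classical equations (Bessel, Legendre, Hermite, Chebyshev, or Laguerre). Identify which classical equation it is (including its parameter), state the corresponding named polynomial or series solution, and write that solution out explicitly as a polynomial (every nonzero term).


All three coefficients share the factor -2; dividing through by -2 gives  (1 - x^2) y'' - x y' + 36 y = 0.
This matches the Chebyshev equation (1 - x^2) y'' - x y' + n^2 y = 0 (note the -x y' term, not -2x y') with n^2 = 36, so n = 6; the polynomial solution is T_6(x).
With y = sum_k a_k x^k, matching x^k gives (k+2)(k+1) a_{k+2} = (k^2 - n^2) a_k = (k - 6)(k + 6) a_k. The right side vanishes at k = 6, so the series with the parity of 6 terminates at degree 6.
Standard normalization: leading coefficient of T_n is 2^(n-1), so a_6 = 2^5 = 32. Work downward with a_k = (k+1)(k+2) a_{k+2} / ((k - 6)(k + 6)):
  a_4 = (5)(6)(32) / ((4 - 6)(4 + 6)) = 960/(-20) = -48
  a_2 = (3)(4)(-48) / ((2 - 6)(2 + 6)) = -576/(-32) = 18
  a_0 = (1)(2)(18) / ((0 - 6)(0 + 6)) = 36/(-36) = -1
Hence T_6(x) = 32 x^6 - 48 x^4 + 18 x^2 - 1.

T_6(x); series = 32 x^6 - 48 x^4 + 18 x^2 - 1


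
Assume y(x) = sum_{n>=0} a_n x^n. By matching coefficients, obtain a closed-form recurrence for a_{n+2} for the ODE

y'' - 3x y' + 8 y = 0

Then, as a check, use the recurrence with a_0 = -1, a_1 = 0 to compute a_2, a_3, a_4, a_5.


Substitute y = sum_n a_n x^n.
y''(x) has coefficient (n+2)(n+1) a_{n+2} at x^n;
-3 x y'(x) has coefficient -3 n a_n at x^n (shift);
8 y(x) has coefficient 8 a_n at x^n.
Matching x^n: (n+2)(n+1) a_{n+2} + (-3n + 8) a_n = 0.
Thus a_{n+2} = (3n - 8) / ((n+1)(n+2)) * a_n.

Check with a_0 = -1, a_1 = 0 (apply the recurrence for n = 0, 1, 2, 3): a_0 = -1, a_1 = 0, a_2 = 4, a_3 = 0, a_4 = -2/3, a_5 = 0.

a_(n+2) = (3n - 8) / ((n+1)(n+2)) * a_n; check: a_0 = -1, a_1 = 0, a_2 = 4, a_3 = 0, a_4 = -2/3, a_5 = 0


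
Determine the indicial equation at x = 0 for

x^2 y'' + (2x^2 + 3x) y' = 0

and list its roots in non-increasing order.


Divide by x^2 to reach normal form y'' + P_1(x) y' + P_2(x) y = 0 with P_1(x) = 2 + 3/x and P_2(x) = 0.
x = 0 is a singular point because the y'-coefficient 2 + 3/x has a pole at x = 0.
It is a regular singular point because x P_1(x) = p(x) = 2x + 3 and x^2 P_2(x) = q(x) = 0 are polynomials, hence analytic at x = 0.
p(0) = 3,  q(0) = 0.
Indicial equation: r(r-1) + p(0) r + q(0) = 0, i.e. r^2 + (p(0) - 1) r + q(0) = 0, i.e. r^2 + 2 r = 0.
Discriminant: (2)^2 - 4(0) = 4, so r = (-2 ± 2)/2.
Solving: r_1 = 0, r_2 = -2.

indicial: r^2 + 2 r = 0; roots r_1 = 0, r_2 = -2


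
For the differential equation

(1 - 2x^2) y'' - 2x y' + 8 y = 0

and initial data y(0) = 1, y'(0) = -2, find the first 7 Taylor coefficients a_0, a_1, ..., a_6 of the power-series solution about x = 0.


Ansatz: y(x) = sum_{n>=0} a_n x^n, so y'(x) = sum_{n>=1} n a_n x^(n-1) and y''(x) = sum_{n>=2} n(n-1) a_n x^(n-2).
Substitute into P(x) y'' + Q(x) y' + R(x) y = 0 with P(x) = 1 - 2x^2, Q(x) = -2x, R(x) = 8, and match powers of x.
Initial conditions: a_0 = 1, a_1 = -2.
Setting the coefficient of each power of x to zero and solving order by order (substituting the coefficients already found):
  x^0: 2 a_2 + 8 a_0 = 0  ->  2 a_2 = -8 a_0 = -8  ->  a_2 = -4
  x^1: 6 a_3 + 6 a_1 = 0  ->  6 a_3 = -6 a_1 = 12  ->  a_3 = 2
  x^2: 12 a_4 = 0  ->  a_4 = 0
  x^3: 20 a_5 - 10 a_3 = 0  ->  20 a_5 = 10 a_3 = 20  ->  a_5 = 1
  x^4: 30 a_6 - 24 a_4 = 0  ->  30 a_6 = 24 a_4 = 0  ->  a_6 = 0
Truncated series: y(x) = 1 - 2 x - 4 x^2 + 2 x^3 + x^5 + O(x^7).

a_0 = 1; a_1 = -2; a_2 = -4; a_3 = 2; a_4 = 0; a_5 = 1; a_6 = 0


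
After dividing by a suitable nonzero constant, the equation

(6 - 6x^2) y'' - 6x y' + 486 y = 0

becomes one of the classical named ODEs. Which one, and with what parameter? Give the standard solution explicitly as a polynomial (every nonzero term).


All three coefficients share the factor 6; dividing through by 6 gives  (1 - x^2) y'' - x y' + 81 y = 0.
This matches the Chebyshev equation (1 - x^2) y'' - x y' + n^2 y = 0 (note the -x y' term, not -2x y') with n^2 = 81, so n = 9; the polynomial solution is T_9(x).
With y = sum_k a_k x^k, matching x^k gives (k+2)(k+1) a_{k+2} = (k^2 - n^2) a_k = (k - 9)(k + 9) a_k. The right side vanishes at k = 9, so the series with the parity of 9 terminates at degree 9.
Standard normalization: leading coefficient of T_n is 2^(n-1), so a_9 = 2^8 = 256. Work downward with a_k = (k+1)(k+2) a_{k+2} / ((k - 9)(k + 9)):
  a_7 = (8)(9)(256) / ((7 - 9)(7 + 9)) = 18432/(-32) = -576
  a_5 = (6)(7)(-576) / ((5 - 9)(5 + 9)) = -24192/(-56) = 432
  a_3 = (4)(5)(432) / ((3 - 9)(3 + 9)) = 8640/(-72) = -120
  a_1 = (2)(3)(-120) / ((1 - 9)(1 + 9)) = -720/(-80) = 9
Hence T_9(x) = 256 x^9 - 576 x^7 + 432 x^5 - 120 x^3 + 9 x.

T_9(x); series = 256 x^9 - 576 x^7 + 432 x^5 - 120 x^3 + 9 x


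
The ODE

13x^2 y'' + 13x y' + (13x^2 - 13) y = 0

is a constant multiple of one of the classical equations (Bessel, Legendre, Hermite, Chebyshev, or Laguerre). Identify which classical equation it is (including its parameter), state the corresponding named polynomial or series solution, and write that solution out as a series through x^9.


All three coefficients share the factor 13; dividing through by 13 gives  x^2 y'' + x y' + (x^2 - 1) y = 0.
This matches the Bessel equation x^2 y'' + x y' + (x^2 - nu^2) y = 0 with nu^2 = 1, so nu = 1; the solution bounded at x = 0 is J_1(x).
Frobenius at x = 0: indicial roots ±nu; for r = nu the recurrence k(k + 2nu) c_k = -c_{k-2} gives the standard series J_nu(x) = sum_{k>=0} (-1)^k / (k! (k+nu)!) (x/2)^(2k+nu). Evaluate the first 5 terms:
  k = 0: (-1)^0 / (0! * 1! * 2^1) x^1 = 1/(1*1*2) x^1 = (1/2) x^1
  k = 1: (-1)^1 / (1! * 2! * 2^3) x^3 = -1/(1*2*8) x^3 = (-1/16) x^3
  k = 2: (-1)^2 / (2! * 3! * 2^5) x^5 = 1/(2*6*32) x^5 = (1/384) x^5
  k = 3: (-1)^3 / (3! * 4! * 2^7) x^7 = -1/(6*24*128) x^7 = (-1/18432) x^7
  k = 4: (-1)^4 / (4! * 5! * 2^9) x^9 = 1/(24*120*512) x^9 = (1/1474560) x^9
Hence J_1(x) = x^9/1474560 - x^7/18432 + x^5/384 - x^3/16 + x/2 + ....

J_1(x); series = x^9/1474560 - x^7/18432 + x^5/384 - x^3/16 + x/2


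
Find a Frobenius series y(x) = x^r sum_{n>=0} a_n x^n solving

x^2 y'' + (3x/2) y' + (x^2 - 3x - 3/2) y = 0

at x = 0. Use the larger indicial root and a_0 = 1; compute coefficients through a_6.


Write in Frobenius form y'' + (p(x)/x) y' + (q(x)/x^2) y = 0:
  p(x) = 3/2,  q(x) = x^2 - 3x - 3/2.
Indicial equation: r(r-1) + (3/2) r + (-3/2) = 0 -> roots r_1 = 1, r_2 = -3/2.
Take r = r_1 = 1. Let y(x) = x^r sum_{n>=0} a_n x^n with a_0 = 1.
Substitute y = x^r sum a_n x^n and match x^{r+n}. The recurrence is
  D(n) a_n - 3 a_{n-1} + 1 a_{n-2} = 0,  where D(n) = (r+n)(r+n-1) + (3/2)(r+n) + (-3/2).
  a_n = [3 a_{n-1} - 1 a_{n-2}] / D(n).
Since the indicial polynomial factors as (r - r_1)(r - r_2), D(n) = (r_1 + n - r_1)(r_1 + n - r_2) = n(n + 5/2).
Evaluating step by step (a_0 = 1):
  n = 1: D(1) = 1(1 + 5/2) = 7/2; numerator = 3(1) = 3; a_1 = (3)/(7/2) = 6/7
  n = 2: D(2) = 2(2 + 5/2) = 9; numerator = 3(6/7) - 1(1) = 11/7; a_2 = (11/7)/(9) = 11/63
  n = 3: D(3) = 3(3 + 5/2) = 33/2; numerator = 3(11/63) - 1(6/7) = -1/3; a_3 = (-1/3)/(33/2) = -2/99
  n = 4: D(4) = 4(4 + 5/2) = 26; numerator = 3(-2/99) - 1(11/63) = -163/693; a_4 = (-163/693)/(26) = -163/18018
  n = 5: D(5) = 5(5 + 5/2) = 75/2; numerator = 3(-163/18018) - 1(-2/99) = -125/18018; a_5 = (-125/18018)/(75/2) = -5/27027
  n = 6: D(6) = 6(6 + 5/2) = 51; numerator = 3(-5/27027) - 1(-163/18018) = 17/2002; a_6 = (17/2002)/(51) = 1/6006

r = 1; a_0 = 1; a_1 = 6/7; a_2 = 11/63; a_3 = -2/99; a_4 = -163/18018; a_5 = -5/27027; a_6 = 1/6006


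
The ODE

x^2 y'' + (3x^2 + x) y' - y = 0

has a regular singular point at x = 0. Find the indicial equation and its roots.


Divide by x^2 to reach normal form y'' + P_1(x) y' + P_2(x) y = 0 with P_1(x) = 3 + 1/x and P_2(x) = -1/x^2.
x = 0 is a singular point because the y'-coefficient 3 + 1/x has a pole at x = 0 and the y-coefficient -1/x^2 has a pole at x = 0.
It is a regular singular point because x P_1(x) = p(x) = 3x + 1 and x^2 P_2(x) = q(x) = -1 are polynomials, hence analytic at x = 0.
p(0) = 1,  q(0) = -1.
Indicial equation: r(r-1) + p(0) r + q(0) = 0, i.e. r^2 + (p(0) - 1) r + q(0) = 0, i.e. r^2 - 1 = 0.
Discriminant: (0)^2 - 4(-1) = 4, so r = (0 ± 2)/2.
Solving: r_1 = 1, r_2 = -1.

indicial: r^2 - 1 = 0; roots r_1 = 1, r_2 = -1
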